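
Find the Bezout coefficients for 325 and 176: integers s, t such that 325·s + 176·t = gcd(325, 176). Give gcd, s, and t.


Euclidean algorithm on (325, 176) — divide until remainder is 0:
  325 = 1 · 176 + 149
  176 = 1 · 149 + 27
  149 = 5 · 27 + 14
  27 = 1 · 14 + 13
  14 = 1 · 13 + 1
  13 = 13 · 1 + 0
gcd(325, 176) = 1.
Track Bezout coefficients alongside the remainders: start with r₀ = 325 = a·1 + b·0 (s = 1, t = 0) and r₁ = 176 = a·0 + b·1 (s = 0, t = 1); each new remainder r_{k+1} = r_{k-1} − q_k·r_k inherits s_{k+1} = s_{k-1} − q_k·s_k, t_{k+1} = t_{k-1} − q_k·t_k, so r_k = a·s_k + b·t_k at every step:
  q = 1: r = 149, s = 1 − 1·0 = 1, t = 0 − 1·1 = -1  (check: 325·1 + 176·(-1) = 149)
  q = 1: r = 27, s = 0 − 1·1 = -1, t = 1 − 1·(-1) = 2  (check: 325·(-1) + 176·2 = 27)
  q = 5: r = 14, s = 1 − 5·(-1) = 6, t = -1 − 5·2 = -11  (check: 325·6 + 176·(-11) = 14)
  q = 1: r = 13, s = -1 − 1·6 = -7, t = 2 − 1·(-11) = 13  (check: 325·(-7) + 176·13 = 13)
  q = 1: r = 1, s = 6 − 1·(-7) = 13, t = -11 − 1·13 = -24  (check: 325·13 + 176·(-24) = 1)
The row with r = 1 (the gcd) gives the Bezout coefficients s = 13, t = -24.
Result: 325 · (13) + 176 · (-24) = 1.

gcd(325, 176) = 1; s = 13, t = -24 (check: 325·13 + 176·(-24) = 1).


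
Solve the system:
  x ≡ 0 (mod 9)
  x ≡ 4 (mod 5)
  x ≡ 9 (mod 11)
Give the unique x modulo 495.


Moduli 9, 5, 11 are pairwise coprime; by CRT there is a unique solution modulo M = 9 · 5 · 11 = 495.
Solve pairwise, accumulating the modulus:
  Start with x ≡ 0 (mod 9).
  Combine with x ≡ 4 (mod 5): since gcd(9, 5) = 1, we get a unique residue mod 45.
    Write x = 0 + 9·t and substitute into x ≡ 4 (mod 5): 9·t ≡ 4 − 0 = 4 (mod 5).
    Reduce coefficients mod 5: 4·t ≡ 4 (mod 5).
    The inverse of 4 mod 5 is 4 (since 4·4 = 16 = 3·5 + 1), so t ≡ 4·4 = 16 ≡ 1 (mod 5).
    Then x = 0 + 9·1 = 9, valid modulo lcm(9, 5) = 45: x ≡ 9 (mod 45).
  Combine with x ≡ 9 (mod 11): since gcd(45, 11) = 1, we get a unique residue mod 495.
    Write x = 9 + 45·t and substitute into x ≡ 9 (mod 11): 45·t ≡ 9 − 9 = 0 (mod 11).
    Reduce coefficients mod 11: 1·t ≡ 0 (mod 11).
    So t ≡ 0 (mod 11).
    Then x = 9 + 45·0 = 9, valid modulo lcm(45, 11) = 495: x ≡ 9 (mod 495).
Verify: 9 mod 9 = 0 ✓, 9 mod 5 = 4 ✓, 9 mod 11 = 9 ✓.

x ≡ 9 (mod 495).


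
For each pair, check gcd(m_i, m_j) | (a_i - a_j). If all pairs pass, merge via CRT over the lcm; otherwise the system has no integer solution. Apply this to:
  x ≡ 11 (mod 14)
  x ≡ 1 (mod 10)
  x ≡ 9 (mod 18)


Moduli 14, 10, 18 are not pairwise coprime, so CRT works modulo lcm(m_i) when all pairwise compatibility conditions hold.
Pairwise compatibility: gcd(m_i, m_j) must divide a_i - a_j for every pair.
Merge one congruence at a time:
  Start: x ≡ 11 (mod 14).
  Combine with x ≡ 1 (mod 10): gcd(14, 10) = 2; 1 - 11 = -10, which IS divisible by 2, so compatible.
    Write x = 11 + 14·t and substitute into x ≡ 1 (mod 10): 14·t ≡ 1 − 11 = -10 (mod 10).
    Divide the congruence (and modulus) by g = 2: 7·t ≡ -5 (mod 5).
    Reduce coefficients mod 5: 2·t ≡ 0 (mod 5).
    The inverse of 2 mod 5 is 3 (since 2·3 = 6 = 1·5 + 1), so t ≡ 3·0 = 0 ≡ 0 (mod 5).
    Then x = 11 + 14·0 = 11, valid modulo lcm(14, 10) = 70: x ≡ 11 (mod 70).
  Combine with x ≡ 9 (mod 18): gcd(70, 18) = 2; 9 - 11 = -2, which IS divisible by 2, so compatible.
    Write x = 11 + 70·t and substitute into x ≡ 9 (mod 18): 70·t ≡ 9 − 11 = -2 (mod 18).
    Divide the congruence (and modulus) by g = 2: 35·t ≡ -1 (mod 9).
    Reduce coefficients mod 9: 8·t ≡ 8 (mod 9).
    The inverse of 8 mod 9 is 8 (since 8·8 = 64 = 7·9 + 1), so t ≡ 8·8 = 64 ≡ 1 (mod 9).
    Then x = 11 + 70·1 = 81, valid modulo lcm(70, 18) = 630: x ≡ 81 (mod 630).
Verify: 81 mod 14 = 11, 81 mod 10 = 1, 81 mod 18 = 9.

x ≡ 81 (mod 630).


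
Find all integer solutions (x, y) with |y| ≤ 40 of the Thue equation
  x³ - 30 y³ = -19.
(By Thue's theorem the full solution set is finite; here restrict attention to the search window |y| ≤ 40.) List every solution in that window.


The equation is x³ - 30y³ = -19. For fixed y, x³ = 30·y³ − 19, so a solution requires the RHS to be a perfect cube.
Strategy: iterate y from -40 to 40, compute RHS = 30·y³ − 19, and check whether it is a (positive or negative) perfect cube.
Check small values of y:
  y = 0: RHS = -19 is not a perfect cube.
  y = 1: RHS = 11 is not a perfect cube.
  y = -1: RHS = -49 is not a perfect cube.
  y = 2: RHS = 221 is not a perfect cube.
  y = -2: RHS = -259 is not a perfect cube.
  y = 3: RHS = 791 is not a perfect cube.
  y = -3: RHS = -829 is not a perfect cube.
Continuing the search up to |y| = 40 finds no solutions either.
No (x, y) in the scanned range satisfies the equation.

No integer solutions with |y| ≤ 40.


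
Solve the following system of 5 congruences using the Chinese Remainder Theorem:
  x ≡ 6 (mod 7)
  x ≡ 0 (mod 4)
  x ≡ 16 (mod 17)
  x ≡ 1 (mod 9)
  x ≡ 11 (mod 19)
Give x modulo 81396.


Product of moduli M = 7 · 4 · 17 · 9 · 19 = 81396.
Merge one congruence at a time:
  Start: x ≡ 6 (mod 7).
  Combine with x ≡ 0 (mod 4); new modulus lcm = 28.
    Write x = 6 + 7·t and substitute into x ≡ 0 (mod 4): 7·t ≡ 0 − 6 = -6 (mod 4).
    Reduce coefficients mod 4: 3·t ≡ 2 (mod 4).
    The inverse of 3 mod 4 is 3 (since 3·3 = 9 = 2·4 + 1), so t ≡ 3·2 = 6 ≡ 2 (mod 4).
    Then x = 6 + 7·2 = 20, valid modulo lcm(7, 4) = 28: x ≡ 20 (mod 28).
  Combine with x ≡ 16 (mod 17); new modulus lcm = 476.
    Write x = 20 + 28·t and substitute into x ≡ 16 (mod 17): 28·t ≡ 16 − 20 = -4 (mod 17).
    Reduce coefficients mod 17: 11·t ≡ 13 (mod 17).
    The inverse of 11 mod 17 is 14 (since 11·14 = 154 = 9·17 + 1), so t ≡ 14·13 = 182 ≡ 12 (mod 17).
    Then x = 20 + 28·12 = 356, valid modulo lcm(28, 17) = 476: x ≡ 356 (mod 476).
  Combine with x ≡ 1 (mod 9); new modulus lcm = 4284.
    Write x = 356 + 476·t and substitute into x ≡ 1 (mod 9): 476·t ≡ 1 − 356 = -355 (mod 9).
    Reduce coefficients mod 9: 8·t ≡ 5 (mod 9).
    The inverse of 8 mod 9 is 8 (since 8·8 = 64 = 7·9 + 1), so t ≡ 8·5 = 40 ≡ 4 (mod 9).
    Then x = 356 + 476·4 = 2260, valid modulo lcm(476, 9) = 4284: x ≡ 2260 (mod 4284).
  Combine with x ≡ 11 (mod 19); new modulus lcm = 81396.
    Write x = 2260 + 4284·t and substitute into x ≡ 11 (mod 19): 4284·t ≡ 11 − 2260 = -2249 (mod 19).
    Reduce coefficients mod 19: 9·t ≡ 12 (mod 19).
    The inverse of 9 mod 19 is 17 (since 9·17 = 153 = 8·19 + 1), so t ≡ 17·12 = 204 ≡ 14 (mod 19).
    Then x = 2260 + 4284·14 = 62236, valid modulo lcm(4284, 19) = 81396: x ≡ 62236 (mod 81396).
Verify against each original: 62236 mod 7 = 6, 62236 mod 4 = 0, 62236 mod 17 = 16, 62236 mod 9 = 1, 62236 mod 19 = 11.

x ≡ 62236 (mod 81396).


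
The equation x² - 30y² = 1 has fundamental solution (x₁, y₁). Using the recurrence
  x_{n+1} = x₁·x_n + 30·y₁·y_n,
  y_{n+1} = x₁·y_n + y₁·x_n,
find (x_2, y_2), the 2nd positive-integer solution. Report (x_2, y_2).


Step 1: Find the fundamental solution (x₁, y₁) of x² - 30y² = 1.
  Expand √30 as a continued fraction. a₀ = ⌊√30⌋ = 5; iterate m_{k+1} = d_k·a_k − m_k, d_{k+1} = (30 − m_{k+1}²)/d_k, a_{k+1} = ⌊(a₀ + m_{k+1})/d_{k+1}⌋ (starting m₀ = 0, d₀ = 1), with convergents p_k = a_k·p_{k-1} + p_{k-2}, q_k = a_k·q_{k-1} + q_{k-2} (p₋₁ = 1, q₋₁ = 0):
  k = 0: a₀ = 5; p₀/q₀ = 5/1; p₀² − 30·q₀² = 25 − 30 = -5.
  k = 1: m = 5, d = 5, a = ⌊(5 + 5)/5⌋ = 2; p/q = (2·5 + 1)/(2·1 + 0) = 11/2; p² − 30·q² = 121 − 120 = 1.
  The first convergent with p² − 30·q² = 1 gives the fundamental solution (x₁, y₁) = (11, 2).
Step 2: Apply the recurrence (x_{n+1}, y_{n+1}) = (x₁x_n + 30y₁y_n, x₁y_n + y₁x_n) repeatedly.
  From (x_1, y_1) = (11, 2): x_2 = 11·11 + 30·2·2 = 241; y_2 = 11·2 + 2·11 = 44.
Step 3: Verify x_2² - 30·y_2² = 58081 - 58080 = 1 (should be 1). ✓

(x_1, y_1) = (11, 2); (x_2, y_2) = (241, 44).


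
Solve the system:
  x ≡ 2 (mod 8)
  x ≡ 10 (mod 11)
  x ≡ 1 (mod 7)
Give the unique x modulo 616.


Moduli 8, 11, 7 are pairwise coprime; by CRT there is a unique solution modulo M = 8 · 11 · 7 = 616.
Solve pairwise, accumulating the modulus:
  Start with x ≡ 2 (mod 8).
  Combine with x ≡ 10 (mod 11): since gcd(8, 11) = 1, we get a unique residue mod 88.
    Write x = 2 + 8·t and substitute into x ≡ 10 (mod 11): 8·t ≡ 10 − 2 = 8 (mod 11).
    The inverse of 8 mod 11 is 7 (since 8·7 = 56 = 5·11 + 1), so t ≡ 7·8 = 56 ≡ 1 (mod 11).
    Then x = 2 + 8·1 = 10, valid modulo lcm(8, 11) = 88: x ≡ 10 (mod 88).
  Combine with x ≡ 1 (mod 7): since gcd(88, 7) = 1, we get a unique residue mod 616.
    Write x = 10 + 88·t and substitute into x ≡ 1 (mod 7): 88·t ≡ 1 − 10 = -9 (mod 7).
    Reduce coefficients mod 7: 4·t ≡ 5 (mod 7).
    The inverse of 4 mod 7 is 2 (since 4·2 = 8 = 1·7 + 1), so t ≡ 2·5 = 10 ≡ 3 (mod 7).
    Then x = 10 + 88·3 = 274, valid modulo lcm(88, 7) = 616: x ≡ 274 (mod 616).
Verify: 274 mod 8 = 2 ✓, 274 mod 11 = 10 ✓, 274 mod 7 = 1 ✓.

x ≡ 274 (mod 616).


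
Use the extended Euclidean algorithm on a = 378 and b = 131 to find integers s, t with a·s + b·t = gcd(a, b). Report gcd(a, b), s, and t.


Euclidean algorithm on (378, 131) — divide until remainder is 0:
  378 = 2 · 131 + 116
  131 = 1 · 116 + 15
  116 = 7 · 15 + 11
  15 = 1 · 11 + 4
  11 = 2 · 4 + 3
  4 = 1 · 3 + 1
  3 = 3 · 1 + 0
gcd(378, 131) = 1.
Track Bezout coefficients alongside the remainders: start with r₀ = 378 = a·1 + b·0 (s = 1, t = 0) and r₁ = 131 = a·0 + b·1 (s = 0, t = 1); each new remainder r_{k+1} = r_{k-1} − q_k·r_k inherits s_{k+1} = s_{k-1} − q_k·s_k, t_{k+1} = t_{k-1} − q_k·t_k, so r_k = a·s_k + b·t_k at every step:
  q = 2: r = 116, s = 1 − 2·0 = 1, t = 0 − 2·1 = -2  (check: 378·1 + 131·(-2) = 116)
  q = 1: r = 15, s = 0 − 1·1 = -1, t = 1 − 1·(-2) = 3  (check: 378·(-1) + 131·3 = 15)
  q = 7: r = 11, s = 1 − 7·(-1) = 8, t = -2 − 7·3 = -23  (check: 378·8 + 131·(-23) = 11)
  q = 1: r = 4, s = -1 − 1·8 = -9, t = 3 − 1·(-23) = 26  (check: 378·(-9) + 131·26 = 4)
  q = 2: r = 3, s = 8 − 2·(-9) = 26, t = -23 − 2·26 = -75  (check: 378·26 + 131·(-75) = 3)
  q = 1: r = 1, s = -9 − 1·26 = -35, t = 26 − 1·(-75) = 101  (check: 378·(-35) + 131·101 = 1)
The row with r = 1 (the gcd) gives the Bezout coefficients s = -35, t = 101.
Result: 378 · (-35) + 131 · (101) = 1.

gcd(378, 131) = 1; s = -35, t = 101 (check: 378·(-35) + 131·101 = 1).


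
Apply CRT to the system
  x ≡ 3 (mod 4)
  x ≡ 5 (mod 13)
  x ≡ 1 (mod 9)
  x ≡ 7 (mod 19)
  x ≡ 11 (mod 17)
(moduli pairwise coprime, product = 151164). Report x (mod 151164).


Product of moduli M = 4 · 13 · 9 · 19 · 17 = 151164.
Merge one congruence at a time:
  Start: x ≡ 3 (mod 4).
  Combine with x ≡ 5 (mod 13); new modulus lcm = 52.
    Write x = 3 + 4·t and substitute into x ≡ 5 (mod 13): 4·t ≡ 5 − 3 = 2 (mod 13).
    The inverse of 4 mod 13 is 10 (since 4·10 = 40 = 3·13 + 1), so t ≡ 10·2 = 20 ≡ 7 (mod 13).
    Then x = 3 + 4·7 = 31, valid modulo lcm(4, 13) = 52: x ≡ 31 (mod 52).
  Combine with x ≡ 1 (mod 9); new modulus lcm = 468.
    Write x = 31 + 52·t and substitute into x ≡ 1 (mod 9): 52·t ≡ 1 − 31 = -30 (mod 9).
    Reduce coefficients mod 9: 7·t ≡ 6 (mod 9).
    The inverse of 7 mod 9 is 4 (since 7·4 = 28 = 3·9 + 1), so t ≡ 4·6 = 24 ≡ 6 (mod 9).
    Then x = 31 + 52·6 = 343, valid modulo lcm(52, 9) = 468: x ≡ 343 (mod 468).
  Combine with x ≡ 7 (mod 19); new modulus lcm = 8892.
    Write x = 343 + 468·t and substitute into x ≡ 7 (mod 19): 468·t ≡ 7 − 343 = -336 (mod 19).
    Reduce coefficients mod 19: 12·t ≡ 6 (mod 19).
    The inverse of 12 mod 19 is 8 (since 12·8 = 96 = 5·19 + 1), so t ≡ 8·6 = 48 ≡ 10 (mod 19).
    Then x = 343 + 468·10 = 5023, valid modulo lcm(468, 19) = 8892: x ≡ 5023 (mod 8892).
  Combine with x ≡ 11 (mod 17); new modulus lcm = 151164.
    Write x = 5023 + 8892·t and substitute into x ≡ 11 (mod 17): 8892·t ≡ 11 − 5023 = -5012 (mod 17).
    Reduce coefficients mod 17: 1·t ≡ 3 (mod 17).
    So t ≡ 3 (mod 17).
    Then x = 5023 + 8892·3 = 31699, valid modulo lcm(8892, 17) = 151164: x ≡ 31699 (mod 151164).
Verify against each original: 31699 mod 4 = 3, 31699 mod 13 = 5, 31699 mod 9 = 1, 31699 mod 19 = 7, 31699 mod 17 = 11.

x ≡ 31699 (mod 151164).


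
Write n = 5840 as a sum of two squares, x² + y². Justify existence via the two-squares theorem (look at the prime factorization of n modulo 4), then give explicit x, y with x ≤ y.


Step 1: Factor n = 5840 = 2^4 · 5 · 73.
Step 2: Check the mod-4 condition on each prime factor: 2 = 2 (special); 5 ≡ 1 (mod 4), exponent 1; 73 ≡ 1 (mod 4), exponent 1.
All primes ≡ 3 (mod 4) appear to even exponent (or don't appear), so by the two-squares theorem n IS expressible as a sum of two squares.
Step 3: Build a representation. Group n = k² · m with k = 4 and m = 5 · 73 = 365 (a product of primes ≡ 1 (mod 4)); a representation of m scales to one of n via (k·x)² + (k·y)² = k²(x² + y²). Each prime p ≡ 1 (mod 4) is itself a sum of two squares; find a² by testing p − a² for a perfect square:
  5: 5 − 1² = 4 = 2² ⇒ 5 = 1² + 2².
  73: 73 − 1² = 72, 73 − 2² = 69, 73 − 3² = 64 = 8² ⇒ 73 = 3² + 8².
  Combine using the Brahmagupta–Fibonacci identity (a² + b²)(c² + d²) = (ac − bd)² + (ad + bc)² = (ac + bd)² + (ad − bc)²:
  5 · 73 = 365: from (1² + 2²)(3² + 8²), take (1·3 − 2·8, 1·8 + 2·3) = (3 − 16, 8 + 6) = (-13, 14); dropping signs (only squares matter) gives (13, 14); check 13² + 14² = 169 + 196 = 365 ✓.
  Scale by k = 4: (4·13, 4·14) = (52, 56).
Step 4: Order so x ≤ y and verify: 52² + 56² = 2704 + 3136 = 5840 = n. ✓

n = 5840 = 52² + 56² (one valid representation with x ≤ y).


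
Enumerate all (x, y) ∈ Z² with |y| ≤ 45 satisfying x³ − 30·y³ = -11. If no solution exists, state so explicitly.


The equation is x³ - 30y³ = -11. For fixed y, x³ = 30·y³ − 11, so a solution requires the RHS to be a perfect cube.
Strategy: iterate y from -45 to 45, compute RHS = 30·y³ − 11, and check whether it is a (positive or negative) perfect cube.
Check small values of y:
  y = 0: RHS = -11 is not a perfect cube.
  y = 1: RHS = 19 is not a perfect cube.
  y = -1: RHS = -41 is not a perfect cube.
  y = 2: RHS = 229 is not a perfect cube.
  y = -2: RHS = -251 is not a perfect cube.
  y = 3: RHS = 799 is not a perfect cube.
  y = -3: RHS = -821 is not a perfect cube.
Continuing the search up to |y| = 45 finds no solutions either.
No (x, y) in the scanned range satisfies the equation.

No integer solutions with |y| ≤ 45.


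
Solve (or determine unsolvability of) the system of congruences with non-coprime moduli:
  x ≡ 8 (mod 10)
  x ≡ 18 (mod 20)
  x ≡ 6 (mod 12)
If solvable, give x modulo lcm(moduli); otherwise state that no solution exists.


Moduli 10, 20, 12 are not pairwise coprime, so CRT works modulo lcm(m_i) when all pairwise compatibility conditions hold.
Pairwise compatibility: gcd(m_i, m_j) must divide a_i - a_j for every pair.
Merge one congruence at a time:
  Start: x ≡ 8 (mod 10).
  Combine with x ≡ 18 (mod 20): gcd(10, 20) = 10; 18 - 8 = 10, which IS divisible by 10, so compatible.
    Write x = 8 + 10·t and substitute into x ≡ 18 (mod 20): 10·t ≡ 18 − 8 = 10 (mod 20).
    Divide the congruence (and modulus) by g = 10: 1·t ≡ 1 (mod 2).
    So t ≡ 1 (mod 2).
    Then x = 8 + 10·1 = 18, valid modulo lcm(10, 20) = 20: x ≡ 18 (mod 20).
  Combine with x ≡ 6 (mod 12): gcd(20, 12) = 4; 6 - 18 = -12, which IS divisible by 4, so compatible.
    Write x = 18 + 20·t and substitute into x ≡ 6 (mod 12): 20·t ≡ 6 − 18 = -12 (mod 12).
    Divide the congruence (and modulus) by g = 4: 5·t ≡ -3 (mod 3).
    Reduce coefficients mod 3: 2·t ≡ 0 (mod 3).
    The inverse of 2 mod 3 is 2 (since 2·2 = 4 = 1·3 + 1), so t ≡ 2·0 = 0 ≡ 0 (mod 3).
    Then x = 18 + 20·0 = 18, valid modulo lcm(20, 12) = 60: x ≡ 18 (mod 60).
Verify: 18 mod 10 = 8, 18 mod 20 = 18, 18 mod 12 = 6.

x ≡ 18 (mod 60).


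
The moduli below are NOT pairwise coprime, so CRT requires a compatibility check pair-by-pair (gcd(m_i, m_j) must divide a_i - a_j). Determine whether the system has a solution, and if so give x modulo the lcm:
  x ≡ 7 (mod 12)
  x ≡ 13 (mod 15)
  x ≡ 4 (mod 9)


Moduli 12, 15, 9 are not pairwise coprime, so CRT works modulo lcm(m_i) when all pairwise compatibility conditions hold.
Pairwise compatibility: gcd(m_i, m_j) must divide a_i - a_j for every pair.
Merge one congruence at a time:
  Start: x ≡ 7 (mod 12).
  Combine with x ≡ 13 (mod 15): gcd(12, 15) = 3; 13 - 7 = 6, which IS divisible by 3, so compatible.
    Write x = 7 + 12·t and substitute into x ≡ 13 (mod 15): 12·t ≡ 13 − 7 = 6 (mod 15).
    Divide the congruence (and modulus) by g = 3: 4·t ≡ 2 (mod 5).
    The inverse of 4 mod 5 is 4 (since 4·4 = 16 = 3·5 + 1), so t ≡ 4·2 = 8 ≡ 3 (mod 5).
    Then x = 7 + 12·3 = 43, valid modulo lcm(12, 15) = 60: x ≡ 43 (mod 60).
  Combine with x ≡ 4 (mod 9): gcd(60, 9) = 3; 4 - 43 = -39, which IS divisible by 3, so compatible.
    Write x = 43 + 60·t and substitute into x ≡ 4 (mod 9): 60·t ≡ 4 − 43 = -39 (mod 9).
    Divide the congruence (and modulus) by g = 3: 20·t ≡ -13 (mod 3).
    Reduce coefficients mod 3: 2·t ≡ 2 (mod 3).
    The inverse of 2 mod 3 is 2 (since 2·2 = 4 = 1·3 + 1), so t ≡ 2·2 = 4 ≡ 1 (mod 3).
    Then x = 43 + 60·1 = 103, valid modulo lcm(60, 9) = 180: x ≡ 103 (mod 180).
Verify: 103 mod 12 = 7, 103 mod 15 = 13, 103 mod 9 = 4.

x ≡ 103 (mod 180).


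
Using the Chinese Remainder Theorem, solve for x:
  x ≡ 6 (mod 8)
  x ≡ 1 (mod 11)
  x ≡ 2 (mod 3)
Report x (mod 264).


Moduli 8, 11, 3 are pairwise coprime; by CRT there is a unique solution modulo M = 8 · 11 · 3 = 264.
Solve pairwise, accumulating the modulus:
  Start with x ≡ 6 (mod 8).
  Combine with x ≡ 1 (mod 11): since gcd(8, 11) = 1, we get a unique residue mod 88.
    Write x = 6 + 8·t and substitute into x ≡ 1 (mod 11): 8·t ≡ 1 − 6 = -5 (mod 11).
    Reduce coefficients mod 11: 8·t ≡ 6 (mod 11).
    The inverse of 8 mod 11 is 7 (since 8·7 = 56 = 5·11 + 1), so t ≡ 7·6 = 42 ≡ 9 (mod 11).
    Then x = 6 + 8·9 = 78, valid modulo lcm(8, 11) = 88: x ≡ 78 (mod 88).
  Combine with x ≡ 2 (mod 3): since gcd(88, 3) = 1, we get a unique residue mod 264.
    Write x = 78 + 88·t and substitute into x ≡ 2 (mod 3): 88·t ≡ 2 − 78 = -76 (mod 3).
    Reduce coefficients mod 3: 1·t ≡ 2 (mod 3).
    So t ≡ 2 (mod 3).
    Then x = 78 + 88·2 = 254, valid modulo lcm(88, 3) = 264: x ≡ 254 (mod 264).
Verify: 254 mod 8 = 6 ✓, 254 mod 11 = 1 ✓, 254 mod 3 = 2 ✓.

x ≡ 254 (mod 264).


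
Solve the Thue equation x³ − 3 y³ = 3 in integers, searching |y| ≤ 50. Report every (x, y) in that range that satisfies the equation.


The equation is x³ - 3y³ = 3. For fixed y, x³ = 3·y³ + 3, so a solution requires the RHS to be a perfect cube.
Strategy: iterate y from -50 to 50, compute RHS = 3·y³ + 3, and check whether it is a (positive or negative) perfect cube.
Check small values of y:
  y = 0: RHS = 3 is not a perfect cube.
  y = 1: RHS = 6 is not a perfect cube.
  y = -1: RHS = 0 = (0)³ ⇒ x = 0 works.
  y = 2: RHS = 27 = (3)³ ⇒ x = 3 works.
  y = -2: RHS = -21 is not a perfect cube.
  y = 3: RHS = 84 is not a perfect cube.
  y = -3: RHS = -78 is not a perfect cube.
Continuing the search up to |y| = 50 finds no further solutions beyond those listed.
Collected solutions: (0, -1), (3, 2).

Solutions (with |y| ≤ 50): (0, -1), (3, 2).


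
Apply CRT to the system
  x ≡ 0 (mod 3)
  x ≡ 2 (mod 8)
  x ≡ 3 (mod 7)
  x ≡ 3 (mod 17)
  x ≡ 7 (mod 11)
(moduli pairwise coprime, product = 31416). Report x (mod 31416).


Product of moduli M = 3 · 8 · 7 · 17 · 11 = 31416.
Merge one congruence at a time:
  Start: x ≡ 0 (mod 3).
  Combine with x ≡ 2 (mod 8); new modulus lcm = 24.
    Write x = 0 + 3·t and substitute into x ≡ 2 (mod 8): 3·t ≡ 2 − 0 = 2 (mod 8).
    The inverse of 3 mod 8 is 3 (since 3·3 = 9 = 1·8 + 1), so t ≡ 3·2 = 6 ≡ 6 (mod 8).
    Then x = 0 + 3·6 = 18, valid modulo lcm(3, 8) = 24: x ≡ 18 (mod 24).
  Combine with x ≡ 3 (mod 7); new modulus lcm = 168.
    Write x = 18 + 24·t and substitute into x ≡ 3 (mod 7): 24·t ≡ 3 − 18 = -15 (mod 7).
    Reduce coefficients mod 7: 3·t ≡ 6 (mod 7).
    The inverse of 3 mod 7 is 5 (since 3·5 = 15 = 2·7 + 1), so t ≡ 5·6 = 30 ≡ 2 (mod 7).
    Then x = 18 + 24·2 = 66, valid modulo lcm(24, 7) = 168: x ≡ 66 (mod 168).
  Combine with x ≡ 3 (mod 17); new modulus lcm = 2856.
    Write x = 66 + 168·t and substitute into x ≡ 3 (mod 17): 168·t ≡ 3 − 66 = -63 (mod 17).
    Reduce coefficients mod 17: 15·t ≡ 5 (mod 17).
    The inverse of 15 mod 17 is 8 (since 15·8 = 120 = 7·17 + 1), so t ≡ 8·5 = 40 ≡ 6 (mod 17).
    Then x = 66 + 168·6 = 1074, valid modulo lcm(168, 17) = 2856: x ≡ 1074 (mod 2856).
  Combine with x ≡ 7 (mod 11); new modulus lcm = 31416.
    Write x = 1074 + 2856·t and substitute into x ≡ 7 (mod 11): 2856·t ≡ 7 − 1074 = -1067 (mod 11).
    Reduce coefficients mod 11: 7·t ≡ 0 (mod 11).
    The inverse of 7 mod 11 is 8 (since 7·8 = 56 = 5·11 + 1), so t ≡ 8·0 = 0 ≡ 0 (mod 11).
    Then x = 1074 + 2856·0 = 1074, valid modulo lcm(2856, 11) = 31416: x ≡ 1074 (mod 31416).
Verify against each original: 1074 mod 3 = 0, 1074 mod 8 = 2, 1074 mod 7 = 3, 1074 mod 17 = 3, 1074 mod 11 = 7.

x ≡ 1074 (mod 31416).


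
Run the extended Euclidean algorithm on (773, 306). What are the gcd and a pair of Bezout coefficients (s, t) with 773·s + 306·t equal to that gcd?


Euclidean algorithm on (773, 306) — divide until remainder is 0:
  773 = 2 · 306 + 161
  306 = 1 · 161 + 145
  161 = 1 · 145 + 16
  145 = 9 · 16 + 1
  16 = 16 · 1 + 0
gcd(773, 306) = 1.
Track Bezout coefficients alongside the remainders: start with r₀ = 773 = a·1 + b·0 (s = 1, t = 0) and r₁ = 306 = a·0 + b·1 (s = 0, t = 1); each new remainder r_{k+1} = r_{k-1} − q_k·r_k inherits s_{k+1} = s_{k-1} − q_k·s_k, t_{k+1} = t_{k-1} − q_k·t_k, so r_k = a·s_k + b·t_k at every step:
  q = 2: r = 161, s = 1 − 2·0 = 1, t = 0 − 2·1 = -2  (check: 773·1 + 306·(-2) = 161)
  q = 1: r = 145, s = 0 − 1·1 = -1, t = 1 − 1·(-2) = 3  (check: 773·(-1) + 306·3 = 145)
  q = 1: r = 16, s = 1 − 1·(-1) = 2, t = -2 − 1·3 = -5  (check: 773·2 + 306·(-5) = 16)
  q = 9: r = 1, s = -1 − 9·2 = -19, t = 3 − 9·(-5) = 48  (check: 773·(-19) + 306·48 = 1)
The row with r = 1 (the gcd) gives the Bezout coefficients s = -19, t = 48.
Result: 773 · (-19) + 306 · (48) = 1.

gcd(773, 306) = 1; s = -19, t = 48 (check: 773·(-19) + 306·48 = 1).


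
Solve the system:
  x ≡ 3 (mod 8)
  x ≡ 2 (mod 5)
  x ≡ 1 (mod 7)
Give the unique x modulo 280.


Moduli 8, 5, 7 are pairwise coprime; by CRT there is a unique solution modulo M = 8 · 5 · 7 = 280.
Solve pairwise, accumulating the modulus:
  Start with x ≡ 3 (mod 8).
  Combine with x ≡ 2 (mod 5): since gcd(8, 5) = 1, we get a unique residue mod 40.
    Write x = 3 + 8·t and substitute into x ≡ 2 (mod 5): 8·t ≡ 2 − 3 = -1 (mod 5).
    Reduce coefficients mod 5: 3·t ≡ 4 (mod 5).
    The inverse of 3 mod 5 is 2 (since 3·2 = 6 = 1·5 + 1), so t ≡ 2·4 = 8 ≡ 3 (mod 5).
    Then x = 3 + 8·3 = 27, valid modulo lcm(8, 5) = 40: x ≡ 27 (mod 40).
  Combine with x ≡ 1 (mod 7): since gcd(40, 7) = 1, we get a unique residue mod 280.
    Write x = 27 + 40·t and substitute into x ≡ 1 (mod 7): 40·t ≡ 1 − 27 = -26 (mod 7).
    Reduce coefficients mod 7: 5·t ≡ 2 (mod 7).
    The inverse of 5 mod 7 is 3 (since 5·3 = 15 = 2·7 + 1), so t ≡ 3·2 = 6 ≡ 6 (mod 7).
    Then x = 27 + 40·6 = 267, valid modulo lcm(40, 7) = 280: x ≡ 267 (mod 280).
Verify: 267 mod 8 = 3 ✓, 267 mod 5 = 2 ✓, 267 mod 7 = 1 ✓.

x ≡ 267 (mod 280).


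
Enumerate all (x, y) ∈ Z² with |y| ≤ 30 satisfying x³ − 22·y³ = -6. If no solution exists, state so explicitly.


The equation is x³ - 22y³ = -6. For fixed y, x³ = 22·y³ − 6, so a solution requires the RHS to be a perfect cube.
Strategy: iterate y from -30 to 30, compute RHS = 22·y³ − 6, and check whether it is a (positive or negative) perfect cube.
Check small values of y:
  y = 0: RHS = -6 is not a perfect cube.
  y = 1: RHS = 16 is not a perfect cube.
  y = -1: RHS = -28 is not a perfect cube.
  y = 2: RHS = 170 is not a perfect cube.
  y = -2: RHS = -182 is not a perfect cube.
  y = 3: RHS = 588 is not a perfect cube.
  y = -3: RHS = -600 is not a perfect cube.
Continuing, at y = 5: RHS = 2744 = (14)³ ⇒ x = 14 works.
Searching the remaining y in |y| ≤ 30 finds no further solutions.
Collected solutions: (14, 5).

Solutions (with |y| ≤ 30): (14, 5).


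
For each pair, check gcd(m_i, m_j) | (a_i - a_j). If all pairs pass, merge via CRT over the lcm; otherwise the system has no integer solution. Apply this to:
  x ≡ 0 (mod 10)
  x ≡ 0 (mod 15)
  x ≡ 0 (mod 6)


Moduli 10, 15, 6 are not pairwise coprime, so CRT works modulo lcm(m_i) when all pairwise compatibility conditions hold.
Pairwise compatibility: gcd(m_i, m_j) must divide a_i - a_j for every pair.
Merge one congruence at a time:
  Start: x ≡ 0 (mod 10).
  Combine with x ≡ 0 (mod 15): gcd(10, 15) = 5; 0 - 0 = 0, which IS divisible by 5, so compatible.
    Write x = 0 + 10·t and substitute into x ≡ 0 (mod 15): 10·t ≡ 0 − 0 = 0 (mod 15).
    Divide the congruence (and modulus) by g = 5: 2·t ≡ 0 (mod 3).
    The inverse of 2 mod 3 is 2 (since 2·2 = 4 = 1·3 + 1), so t ≡ 2·0 = 0 ≡ 0 (mod 3).
    Then x = 0 + 10·0 = 0, valid modulo lcm(10, 15) = 30: x ≡ 0 (mod 30).
  Combine with x ≡ 0 (mod 6): gcd(30, 6) = 6; 0 - 0 = 0, which IS divisible by 6, so compatible.
    Write x = 0 + 30·t and substitute into x ≡ 0 (mod 6): 30·t ≡ 0 − 0 = 0 (mod 6).
    Divide the congruence (and modulus) by g = 6: 5·t ≡ 0 (mod 1).
    Modulo 1 every t works; take t = 0.
    Then x = 0 + 30·0 = 0, valid modulo lcm(30, 6) = 30: x ≡ 0 (mod 30).
Verify: 0 mod 10 = 0, 0 mod 15 = 0, 0 mod 6 = 0.

x ≡ 0 (mod 30).


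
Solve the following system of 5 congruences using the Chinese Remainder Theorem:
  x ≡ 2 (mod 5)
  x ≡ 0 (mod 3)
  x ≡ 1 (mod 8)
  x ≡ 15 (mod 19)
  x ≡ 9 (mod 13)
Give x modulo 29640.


Product of moduli M = 5 · 3 · 8 · 19 · 13 = 29640.
Merge one congruence at a time:
  Start: x ≡ 2 (mod 5).
  Combine with x ≡ 0 (mod 3); new modulus lcm = 15.
    Write x = 2 + 5·t and substitute into x ≡ 0 (mod 3): 5·t ≡ 0 − 2 = -2 (mod 3).
    Reduce coefficients mod 3: 2·t ≡ 1 (mod 3).
    The inverse of 2 mod 3 is 2 (since 2·2 = 4 = 1·3 + 1), so t ≡ 2·1 = 2 ≡ 2 (mod 3).
    Then x = 2 + 5·2 = 12, valid modulo lcm(5, 3) = 15: x ≡ 12 (mod 15).
  Combine with x ≡ 1 (mod 8); new modulus lcm = 120.
    Write x = 12 + 15·t and substitute into x ≡ 1 (mod 8): 15·t ≡ 1 − 12 = -11 (mod 8).
    Reduce coefficients mod 8: 7·t ≡ 5 (mod 8).
    The inverse of 7 mod 8 is 7 (since 7·7 = 49 = 6·8 + 1), so t ≡ 7·5 = 35 ≡ 3 (mod 8).
    Then x = 12 + 15·3 = 57, valid modulo lcm(15, 8) = 120: x ≡ 57 (mod 120).
  Combine with x ≡ 15 (mod 19); new modulus lcm = 2280.
    Write x = 57 + 120·t and substitute into x ≡ 15 (mod 19): 120·t ≡ 15 − 57 = -42 (mod 19).
    Reduce coefficients mod 19: 6·t ≡ 15 (mod 19).
    The inverse of 6 mod 19 is 16 (since 6·16 = 96 = 5·19 + 1), so t ≡ 16·15 = 240 ≡ 12 (mod 19).
    Then x = 57 + 120·12 = 1497, valid modulo lcm(120, 19) = 2280: x ≡ 1497 (mod 2280).
  Combine with x ≡ 9 (mod 13); new modulus lcm = 29640.
    Write x = 1497 + 2280·t and substitute into x ≡ 9 (mod 13): 2280·t ≡ 9 − 1497 = -1488 (mod 13).
    Reduce coefficients mod 13: 5·t ≡ 7 (mod 13).
    The inverse of 5 mod 13 is 8 (since 5·8 = 40 = 3·13 + 1), so t ≡ 8·7 = 56 ≡ 4 (mod 13).
    Then x = 1497 + 2280·4 = 10617, valid modulo lcm(2280, 13) = 29640: x ≡ 10617 (mod 29640).
Verify against each original: 10617 mod 5 = 2, 10617 mod 3 = 0, 10617 mod 8 = 1, 10617 mod 19 = 15, 10617 mod 13 = 9.

x ≡ 10617 (mod 29640).


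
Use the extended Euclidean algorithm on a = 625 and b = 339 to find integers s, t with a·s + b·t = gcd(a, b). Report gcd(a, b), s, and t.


Euclidean algorithm on (625, 339) — divide until remainder is 0:
  625 = 1 · 339 + 286
  339 = 1 · 286 + 53
  286 = 5 · 53 + 21
  53 = 2 · 21 + 11
  21 = 1 · 11 + 10
  11 = 1 · 10 + 1
  10 = 10 · 1 + 0
gcd(625, 339) = 1.
Track Bezout coefficients alongside the remainders: start with r₀ = 625 = a·1 + b·0 (s = 1, t = 0) and r₁ = 339 = a·0 + b·1 (s = 0, t = 1); each new remainder r_{k+1} = r_{k-1} − q_k·r_k inherits s_{k+1} = s_{k-1} − q_k·s_k, t_{k+1} = t_{k-1} − q_k·t_k, so r_k = a·s_k + b·t_k at every step:
  q = 1: r = 286, s = 1 − 1·0 = 1, t = 0 − 1·1 = -1  (check: 625·1 + 339·(-1) = 286)
  q = 1: r = 53, s = 0 − 1·1 = -1, t = 1 − 1·(-1) = 2  (check: 625·(-1) + 339·2 = 53)
  q = 5: r = 21, s = 1 − 5·(-1) = 6, t = -1 − 5·2 = -11  (check: 625·6 + 339·(-11) = 21)
  q = 2: r = 11, s = -1 − 2·6 = -13, t = 2 − 2·(-11) = 24  (check: 625·(-13) + 339·24 = 11)
  q = 1: r = 10, s = 6 − 1·(-13) = 19, t = -11 − 1·24 = -35  (check: 625·19 + 339·(-35) = 10)
  q = 1: r = 1, s = -13 − 1·19 = -32, t = 24 − 1·(-35) = 59  (check: 625·(-32) + 339·59 = 1)
The row with r = 1 (the gcd) gives the Bezout coefficients s = -32, t = 59.
Result: 625 · (-32) + 339 · (59) = 1.

gcd(625, 339) = 1; s = -32, t = 59 (check: 625·(-32) + 339·59 = 1).


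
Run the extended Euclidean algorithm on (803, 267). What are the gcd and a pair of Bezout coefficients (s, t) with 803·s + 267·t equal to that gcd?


Euclidean algorithm on (803, 267) — divide until remainder is 0:
  803 = 3 · 267 + 2
  267 = 133 · 2 + 1
  2 = 2 · 1 + 0
gcd(803, 267) = 1.
Track Bezout coefficients alongside the remainders: start with r₀ = 803 = a·1 + b·0 (s = 1, t = 0) and r₁ = 267 = a·0 + b·1 (s = 0, t = 1); each new remainder r_{k+1} = r_{k-1} − q_k·r_k inherits s_{k+1} = s_{k-1} − q_k·s_k, t_{k+1} = t_{k-1} − q_k·t_k, so r_k = a·s_k + b·t_k at every step:
  q = 3: r = 2, s = 1 − 3·0 = 1, t = 0 − 3·1 = -3  (check: 803·1 + 267·(-3) = 2)
  q = 133: r = 1, s = 0 − 133·1 = -133, t = 1 − 133·(-3) = 400  (check: 803·(-133) + 267·400 = 1)
The row with r = 1 (the gcd) gives the Bezout coefficients s = -133, t = 400.
Result: 803 · (-133) + 267 · (400) = 1.

gcd(803, 267) = 1; s = -133, t = 400 (check: 803·(-133) + 267·400 = 1).


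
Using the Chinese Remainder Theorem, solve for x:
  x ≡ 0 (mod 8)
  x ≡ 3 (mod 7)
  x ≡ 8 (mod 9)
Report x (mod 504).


Moduli 8, 7, 9 are pairwise coprime; by CRT there is a unique solution modulo M = 8 · 7 · 9 = 504.
Solve pairwise, accumulating the modulus:
  Start with x ≡ 0 (mod 8).
  Combine with x ≡ 3 (mod 7): since gcd(8, 7) = 1, we get a unique residue mod 56.
    Write x = 0 + 8·t and substitute into x ≡ 3 (mod 7): 8·t ≡ 3 − 0 = 3 (mod 7).
    Reduce coefficients mod 7: 1·t ≡ 3 (mod 7).
    So t ≡ 3 (mod 7).
    Then x = 0 + 8·3 = 24, valid modulo lcm(8, 7) = 56: x ≡ 24 (mod 56).
  Combine with x ≡ 8 (mod 9): since gcd(56, 9) = 1, we get a unique residue mod 504.
    Write x = 24 + 56·t and substitute into x ≡ 8 (mod 9): 56·t ≡ 8 − 24 = -16 (mod 9).
    Reduce coefficients mod 9: 2·t ≡ 2 (mod 9).
    The inverse of 2 mod 9 is 5 (since 2·5 = 10 = 1·9 + 1), so t ≡ 5·2 = 10 ≡ 1 (mod 9).
    Then x = 24 + 56·1 = 80, valid modulo lcm(56, 9) = 504: x ≡ 80 (mod 504).
Verify: 80 mod 8 = 0 ✓, 80 mod 7 = 3 ✓, 80 mod 9 = 8 ✓.

x ≡ 80 (mod 504).


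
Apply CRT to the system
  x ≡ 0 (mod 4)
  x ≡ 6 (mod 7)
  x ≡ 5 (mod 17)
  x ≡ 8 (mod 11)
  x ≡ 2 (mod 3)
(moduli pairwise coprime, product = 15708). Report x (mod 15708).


Product of moduli M = 4 · 7 · 17 · 11 · 3 = 15708.
Merge one congruence at a time:
  Start: x ≡ 0 (mod 4).
  Combine with x ≡ 6 (mod 7); new modulus lcm = 28.
    Write x = 0 + 4·t and substitute into x ≡ 6 (mod 7): 4·t ≡ 6 − 0 = 6 (mod 7).
    The inverse of 4 mod 7 is 2 (since 4·2 = 8 = 1·7 + 1), so t ≡ 2·6 = 12 ≡ 5 (mod 7).
    Then x = 0 + 4·5 = 20, valid modulo lcm(4, 7) = 28: x ≡ 20 (mod 28).
  Combine with x ≡ 5 (mod 17); new modulus lcm = 476.
    Write x = 20 + 28·t and substitute into x ≡ 5 (mod 17): 28·t ≡ 5 − 20 = -15 (mod 17).
    Reduce coefficients mod 17: 11·t ≡ 2 (mod 17).
    The inverse of 11 mod 17 is 14 (since 11·14 = 154 = 9·17 + 1), so t ≡ 14·2 = 28 ≡ 11 (mod 17).
    Then x = 20 + 28·11 = 328, valid modulo lcm(28, 17) = 476: x ≡ 328 (mod 476).
  Combine with x ≡ 8 (mod 11); new modulus lcm = 5236.
    Write x = 328 + 476·t and substitute into x ≡ 8 (mod 11): 476·t ≡ 8 − 328 = -320 (mod 11).
    Reduce coefficients mod 11: 3·t ≡ 10 (mod 11).
    The inverse of 3 mod 11 is 4 (since 3·4 = 12 = 1·11 + 1), so t ≡ 4·10 = 40 ≡ 7 (mod 11).
    Then x = 328 + 476·7 = 3660, valid modulo lcm(476, 11) = 5236: x ≡ 3660 (mod 5236).
  Combine with x ≡ 2 (mod 3); new modulus lcm = 15708.
    Write x = 3660 + 5236·t and substitute into x ≡ 2 (mod 3): 5236·t ≡ 2 − 3660 = -3658 (mod 3).
    Reduce coefficients mod 3: 1·t ≡ 2 (mod 3).
    So t ≡ 2 (mod 3).
    Then x = 3660 + 5236·2 = 14132, valid modulo lcm(5236, 3) = 15708: x ≡ 14132 (mod 15708).
Verify against each original: 14132 mod 4 = 0, 14132 mod 7 = 6, 14132 mod 17 = 5, 14132 mod 11 = 8, 14132 mod 3 = 2.

x ≡ 14132 (mod 15708).


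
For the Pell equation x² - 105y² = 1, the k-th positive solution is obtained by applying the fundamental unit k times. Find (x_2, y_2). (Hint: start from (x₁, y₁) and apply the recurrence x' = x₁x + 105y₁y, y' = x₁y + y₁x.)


Step 1: Find the fundamental solution (x₁, y₁) of x² - 105y² = 1.
  Expand √105 as a continued fraction. a₀ = ⌊√105⌋ = 10; iterate m_{k+1} = d_k·a_k − m_k, d_{k+1} = (105 − m_{k+1}²)/d_k, a_{k+1} = ⌊(a₀ + m_{k+1})/d_{k+1}⌋ (starting m₀ = 0, d₀ = 1), with convergents p_k = a_k·p_{k-1} + p_{k-2}, q_k = a_k·q_{k-1} + q_{k-2} (p₋₁ = 1, q₋₁ = 0):
  k = 0: a₀ = 10; p₀/q₀ = 10/1; p₀² − 105·q₀² = 100 − 105 = -5.
  k = 1: m = 10, d = 5, a = ⌊(10 + 10)/5⌋ = 4; p/q = (4·10 + 1)/(4·1 + 0) = 41/4; p² − 105·q² = 1681 − 1680 = 1.
  The first convergent with p² − 105·q² = 1 gives the fundamental solution (x₁, y₁) = (41, 4).
Step 2: Apply the recurrence (x_{n+1}, y_{n+1}) = (x₁x_n + 105y₁y_n, x₁y_n + y₁x_n) repeatedly.
  From (x_1, y_1) = (41, 4): x_2 = 41·41 + 105·4·4 = 3361; y_2 = 41·4 + 4·41 = 328.
Step 3: Verify x_2² - 105·y_2² = 11296321 - 11296320 = 1 (should be 1). ✓

(x_1, y_1) = (41, 4); (x_2, y_2) = (3361, 328).


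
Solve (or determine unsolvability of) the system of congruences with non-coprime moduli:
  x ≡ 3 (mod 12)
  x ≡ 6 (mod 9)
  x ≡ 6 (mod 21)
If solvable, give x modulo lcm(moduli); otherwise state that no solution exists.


Moduli 12, 9, 21 are not pairwise coprime, so CRT works modulo lcm(m_i) when all pairwise compatibility conditions hold.
Pairwise compatibility: gcd(m_i, m_j) must divide a_i - a_j for every pair.
Merge one congruence at a time:
  Start: x ≡ 3 (mod 12).
  Combine with x ≡ 6 (mod 9): gcd(12, 9) = 3; 6 - 3 = 3, which IS divisible by 3, so compatible.
    Write x = 3 + 12·t and substitute into x ≡ 6 (mod 9): 12·t ≡ 6 − 3 = 3 (mod 9).
    Divide the congruence (and modulus) by g = 3: 4·t ≡ 1 (mod 3).
    Reduce coefficients mod 3: 1·t ≡ 1 (mod 3).
    So t ≡ 1 (mod 3).
    Then x = 3 + 12·1 = 15, valid modulo lcm(12, 9) = 36: x ≡ 15 (mod 36).
  Combine with x ≡ 6 (mod 21): gcd(36, 21) = 3; 6 - 15 = -9, which IS divisible by 3, so compatible.
    Write x = 15 + 36·t and substitute into x ≡ 6 (mod 21): 36·t ≡ 6 − 15 = -9 (mod 21).
    Divide the congruence (and modulus) by g = 3: 12·t ≡ -3 (mod 7).
    Reduce coefficients mod 7: 5·t ≡ 4 (mod 7).
    The inverse of 5 mod 7 is 3 (since 5·3 = 15 = 2·7 + 1), so t ≡ 3·4 = 12 ≡ 5 (mod 7).
    Then x = 15 + 36·5 = 195, valid modulo lcm(36, 21) = 252: x ≡ 195 (mod 252).
Verify: 195 mod 12 = 3, 195 mod 9 = 6, 195 mod 21 = 6.

x ≡ 195 (mod 252).


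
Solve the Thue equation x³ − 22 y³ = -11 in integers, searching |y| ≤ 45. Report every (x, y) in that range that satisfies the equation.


The equation is x³ - 22y³ = -11. For fixed y, x³ = 22·y³ − 11, so a solution requires the RHS to be a perfect cube.
Strategy: iterate y from -45 to 45, compute RHS = 22·y³ − 11, and check whether it is a (positive or negative) perfect cube.
Check small values of y:
  y = 0: RHS = -11 is not a perfect cube.
  y = 1: RHS = 11 is not a perfect cube.
  y = -1: RHS = -33 is not a perfect cube.
  y = 2: RHS = 165 is not a perfect cube.
  y = -2: RHS = -187 is not a perfect cube.
  y = 3: RHS = 583 is not a perfect cube.
  y = -3: RHS = -605 is not a perfect cube.
Continuing the search up to |y| = 45 finds no solutions either.
No (x, y) in the scanned range satisfies the equation.

No integer solutions with |y| ≤ 45.


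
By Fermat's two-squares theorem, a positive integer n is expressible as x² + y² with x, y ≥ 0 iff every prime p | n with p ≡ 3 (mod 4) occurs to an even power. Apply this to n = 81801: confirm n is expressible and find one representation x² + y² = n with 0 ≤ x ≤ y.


Step 1: Factor n = 81801 = 3^2 · 61 · 149.
Step 2: Check the mod-4 condition on each prime factor: 3 ≡ 3 (mod 4), exponent 2 (must be even); 61 ≡ 1 (mod 4), exponent 1; 149 ≡ 1 (mod 4), exponent 1.
All primes ≡ 3 (mod 4) appear to even exponent (or don't appear), so by the two-squares theorem n IS expressible as a sum of two squares.
Step 3: Build a representation. Group n = k² · m with k = 3 and m = 61 · 149 = 9089 (a product of primes ≡ 1 (mod 4)); a representation of m scales to one of n via (k·x)² + (k·y)² = k²(x² + y²). Each prime p ≡ 1 (mod 4) is itself a sum of two squares; find a² by testing p − a² for a perfect square:
  61: 61 − 1² = 60, 61 − 2² = 57, 61 − 3² = 52, 61 − 4² = 45, 61 − 5² = 36 = 6² ⇒ 61 = 5² + 6².
  149: 149 − 1² = 148, 149 − 2² = 145, 149 − 3² = 140, 149 − 4² = 133, 149 − 5² = 124, 149 − 6² = 113, 149 − 7² = 100 = 10² ⇒ 149 = 7² + 10².
  Combine using the Brahmagupta–Fibonacci identity (a² + b²)(c² + d²) = (ac − bd)² + (ad + bc)² = (ac + bd)² + (ad − bc)²:
  61 · 149 = 9089: from (5² + 6²)(7² + 10²), take (5·7 − 6·10, 5·10 + 6·7) = (35 − 60, 50 + 42) = (-25, 92); dropping signs (only squares matter) gives (25, 92); check 25² + 92² = 625 + 8464 = 9089 ✓.
  Scale by k = 3: (3·25, 3·92) = (75, 276).
Step 4: Order so x ≤ y and verify: 75² + 276² = 5625 + 76176 = 81801 = n. ✓

n = 81801 = 75² + 276² (one valid representation with x ≤ y).


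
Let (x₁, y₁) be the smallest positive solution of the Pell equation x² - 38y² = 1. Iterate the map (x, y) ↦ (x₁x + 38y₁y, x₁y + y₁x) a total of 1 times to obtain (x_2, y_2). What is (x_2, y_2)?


Step 1: Find the fundamental solution (x₁, y₁) of x² - 38y² = 1.
  Expand √38 as a continued fraction. a₀ = ⌊√38⌋ = 6; iterate m_{k+1} = d_k·a_k − m_k, d_{k+1} = (38 − m_{k+1}²)/d_k, a_{k+1} = ⌊(a₀ + m_{k+1})/d_{k+1}⌋ (starting m₀ = 0, d₀ = 1), with convergents p_k = a_k·p_{k-1} + p_{k-2}, q_k = a_k·q_{k-1} + q_{k-2} (p₋₁ = 1, q₋₁ = 0):
  k = 0: a₀ = 6; p₀/q₀ = 6/1; p₀² − 38·q₀² = 36 − 38 = -2.
  k = 1: m = 6, d = 2, a = ⌊(6 + 6)/2⌋ = 6; p/q = (6·6 + 1)/(6·1 + 0) = 37/6; p² − 38·q² = 1369 − 1368 = 1.
  The first convergent with p² − 38·q² = 1 gives the fundamental solution (x₁, y₁) = (37, 6).
Step 2: Apply the recurrence (x_{n+1}, y_{n+1}) = (x₁x_n + 38y₁y_n, x₁y_n + y₁x_n) repeatedly.
  From (x_1, y_1) = (37, 6): x_2 = 37·37 + 38·6·6 = 2737; y_2 = 37·6 + 6·37 = 444.
Step 3: Verify x_2² - 38·y_2² = 7491169 - 7491168 = 1 (should be 1). ✓

(x_1, y_1) = (37, 6); (x_2, y_2) = (2737, 444).
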